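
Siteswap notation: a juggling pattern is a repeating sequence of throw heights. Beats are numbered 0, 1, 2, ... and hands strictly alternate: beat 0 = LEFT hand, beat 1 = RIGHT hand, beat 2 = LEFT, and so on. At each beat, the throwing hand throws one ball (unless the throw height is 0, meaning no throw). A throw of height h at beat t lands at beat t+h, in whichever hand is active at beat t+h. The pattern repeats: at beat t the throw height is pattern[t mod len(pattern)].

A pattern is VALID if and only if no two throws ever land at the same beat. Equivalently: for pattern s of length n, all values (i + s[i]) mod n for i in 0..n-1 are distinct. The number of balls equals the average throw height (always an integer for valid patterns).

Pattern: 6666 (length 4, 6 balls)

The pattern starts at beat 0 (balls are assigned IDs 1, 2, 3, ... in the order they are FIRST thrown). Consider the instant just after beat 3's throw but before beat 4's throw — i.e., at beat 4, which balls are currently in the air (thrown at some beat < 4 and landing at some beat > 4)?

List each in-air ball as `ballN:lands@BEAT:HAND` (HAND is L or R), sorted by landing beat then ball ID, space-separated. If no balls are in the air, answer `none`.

Beat 0 (L): throw ball1 h=6 -> lands@6:L; in-air after throw: [b1@6:L]
Beat 1 (R): throw ball2 h=6 -> lands@7:R; in-air after throw: [b1@6:L b2@7:R]
Beat 2 (L): throw ball3 h=6 -> lands@8:L; in-air after throw: [b1@6:L b2@7:R b3@8:L]
Beat 3 (R): throw ball4 h=6 -> lands@9:R; in-air after throw: [b1@6:L b2@7:R b3@8:L b4@9:R]
Beat 4 (L): throw ball5 h=6 -> lands@10:L; in-air after throw: [b1@6:L b2@7:R b3@8:L b4@9:R b5@10:L]

Answer: ball1:lands@6:L ball2:lands@7:R ball3:lands@8:L ball4:lands@9:R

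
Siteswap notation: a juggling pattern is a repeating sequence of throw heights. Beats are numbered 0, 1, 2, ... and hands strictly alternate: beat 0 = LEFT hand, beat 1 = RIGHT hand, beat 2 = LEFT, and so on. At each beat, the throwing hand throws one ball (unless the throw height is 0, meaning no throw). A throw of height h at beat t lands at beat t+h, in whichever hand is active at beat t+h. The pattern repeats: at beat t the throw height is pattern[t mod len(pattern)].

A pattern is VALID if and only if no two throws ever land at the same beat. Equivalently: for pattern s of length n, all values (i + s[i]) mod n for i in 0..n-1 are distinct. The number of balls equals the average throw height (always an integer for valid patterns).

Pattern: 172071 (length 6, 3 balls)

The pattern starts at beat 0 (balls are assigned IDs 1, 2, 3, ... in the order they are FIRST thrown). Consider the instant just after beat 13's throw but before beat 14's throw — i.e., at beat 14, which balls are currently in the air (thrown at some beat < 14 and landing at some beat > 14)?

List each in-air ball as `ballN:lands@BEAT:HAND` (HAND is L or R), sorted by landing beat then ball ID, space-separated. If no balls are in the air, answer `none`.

Answer: ball1:lands@17:R ball2:lands@20:L

Derivation:
Beat 0 (L): throw ball1 h=1 -> lands@1:R; in-air after throw: [b1@1:R]
Beat 1 (R): throw ball1 h=7 -> lands@8:L; in-air after throw: [b1@8:L]
Beat 2 (L): throw ball2 h=2 -> lands@4:L; in-air after throw: [b2@4:L b1@8:L]
Beat 4 (L): throw ball2 h=7 -> lands@11:R; in-air after throw: [b1@8:L b2@11:R]
Beat 5 (R): throw ball3 h=1 -> lands@6:L; in-air after throw: [b3@6:L b1@8:L b2@11:R]
Beat 6 (L): throw ball3 h=1 -> lands@7:R; in-air after throw: [b3@7:R b1@8:L b2@11:R]
Beat 7 (R): throw ball3 h=7 -> lands@14:L; in-air after throw: [b1@8:L b2@11:R b3@14:L]
Beat 8 (L): throw ball1 h=2 -> lands@10:L; in-air after throw: [b1@10:L b2@11:R b3@14:L]
Beat 10 (L): throw ball1 h=7 -> lands@17:R; in-air after throw: [b2@11:R b3@14:L b1@17:R]
Beat 11 (R): throw ball2 h=1 -> lands@12:L; in-air after throw: [b2@12:L b3@14:L b1@17:R]
Beat 12 (L): throw ball2 h=1 -> lands@13:R; in-air after throw: [b2@13:R b3@14:L b1@17:R]
Beat 13 (R): throw ball2 h=7 -> lands@20:L; in-air after throw: [b3@14:L b1@17:R b2@20:L]
Beat 14 (L): throw ball3 h=2 -> lands@16:L; in-air after throw: [b3@16:L b1@17:R b2@20:L]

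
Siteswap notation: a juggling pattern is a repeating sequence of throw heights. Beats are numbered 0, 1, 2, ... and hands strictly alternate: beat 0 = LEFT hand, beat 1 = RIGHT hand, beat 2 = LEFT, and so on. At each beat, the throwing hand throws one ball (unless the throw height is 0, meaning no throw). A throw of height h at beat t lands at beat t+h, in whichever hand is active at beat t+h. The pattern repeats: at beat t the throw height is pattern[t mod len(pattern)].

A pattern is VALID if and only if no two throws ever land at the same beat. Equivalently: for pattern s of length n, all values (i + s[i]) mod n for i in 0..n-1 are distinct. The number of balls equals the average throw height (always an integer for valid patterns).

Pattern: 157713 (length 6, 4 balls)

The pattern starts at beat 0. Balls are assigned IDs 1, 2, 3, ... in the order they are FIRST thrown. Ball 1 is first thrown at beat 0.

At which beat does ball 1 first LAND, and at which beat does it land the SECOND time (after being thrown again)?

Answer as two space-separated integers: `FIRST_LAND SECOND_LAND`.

Beat 0 (L): throw ball1 h=1 -> lands@1:R; in-air after throw: [b1@1:R]
Beat 1 (R): throw ball1 h=5 -> lands@6:L; in-air after throw: [b1@6:L]
Beat 2 (L): throw ball2 h=7 -> lands@9:R; in-air after throw: [b1@6:L b2@9:R]
Beat 3 (R): throw ball3 h=7 -> lands@10:L; in-air after throw: [b1@6:L b2@9:R b3@10:L]
Beat 4 (L): throw ball4 h=1 -> lands@5:R; in-air after throw: [b4@5:R b1@6:L b2@9:R b3@10:L]
Beat 5 (R): throw ball4 h=3 -> lands@8:L; in-air after throw: [b1@6:L b4@8:L b2@9:R b3@10:L]
Beat 6 (L): throw ball1 h=1 -> lands@7:R; in-air after throw: [b1@7:R b4@8:L b2@9:R b3@10:L]
Ball 1: thrown@0 h=1 -> first land @1; rethrown@1 h=5 -> second land @6

Answer: 1 6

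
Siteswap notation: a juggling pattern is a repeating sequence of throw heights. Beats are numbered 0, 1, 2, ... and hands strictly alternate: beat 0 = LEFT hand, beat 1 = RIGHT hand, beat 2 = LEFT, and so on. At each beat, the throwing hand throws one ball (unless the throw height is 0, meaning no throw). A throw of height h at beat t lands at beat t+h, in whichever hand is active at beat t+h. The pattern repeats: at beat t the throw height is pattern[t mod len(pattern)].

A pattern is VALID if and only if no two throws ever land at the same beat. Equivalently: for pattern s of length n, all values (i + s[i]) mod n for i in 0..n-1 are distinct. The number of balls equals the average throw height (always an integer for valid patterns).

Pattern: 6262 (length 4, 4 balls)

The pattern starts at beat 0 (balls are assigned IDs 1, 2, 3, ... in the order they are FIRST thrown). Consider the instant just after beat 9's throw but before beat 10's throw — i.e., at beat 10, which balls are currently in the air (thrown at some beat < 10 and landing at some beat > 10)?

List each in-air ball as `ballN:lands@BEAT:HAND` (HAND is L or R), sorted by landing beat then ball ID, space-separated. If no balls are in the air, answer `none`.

Beat 0 (L): throw ball1 h=6 -> lands@6:L; in-air after throw: [b1@6:L]
Beat 1 (R): throw ball2 h=2 -> lands@3:R; in-air after throw: [b2@3:R b1@6:L]
Beat 2 (L): throw ball3 h=6 -> lands@8:L; in-air after throw: [b2@3:R b1@6:L b3@8:L]
Beat 3 (R): throw ball2 h=2 -> lands@5:R; in-air after throw: [b2@5:R b1@6:L b3@8:L]
Beat 4 (L): throw ball4 h=6 -> lands@10:L; in-air after throw: [b2@5:R b1@6:L b3@8:L b4@10:L]
Beat 5 (R): throw ball2 h=2 -> lands@7:R; in-air after throw: [b1@6:L b2@7:R b3@8:L b4@10:L]
Beat 6 (L): throw ball1 h=6 -> lands@12:L; in-air after throw: [b2@7:R b3@8:L b4@10:L b1@12:L]
Beat 7 (R): throw ball2 h=2 -> lands@9:R; in-air after throw: [b3@8:L b2@9:R b4@10:L b1@12:L]
Beat 8 (L): throw ball3 h=6 -> lands@14:L; in-air after throw: [b2@9:R b4@10:L b1@12:L b3@14:L]
Beat 9 (R): throw ball2 h=2 -> lands@11:R; in-air after throw: [b4@10:L b2@11:R b1@12:L b3@14:L]
Beat 10 (L): throw ball4 h=6 -> lands@16:L; in-air after throw: [b2@11:R b1@12:L b3@14:L b4@16:L]

Answer: ball2:lands@11:R ball1:lands@12:L ball3:lands@14:L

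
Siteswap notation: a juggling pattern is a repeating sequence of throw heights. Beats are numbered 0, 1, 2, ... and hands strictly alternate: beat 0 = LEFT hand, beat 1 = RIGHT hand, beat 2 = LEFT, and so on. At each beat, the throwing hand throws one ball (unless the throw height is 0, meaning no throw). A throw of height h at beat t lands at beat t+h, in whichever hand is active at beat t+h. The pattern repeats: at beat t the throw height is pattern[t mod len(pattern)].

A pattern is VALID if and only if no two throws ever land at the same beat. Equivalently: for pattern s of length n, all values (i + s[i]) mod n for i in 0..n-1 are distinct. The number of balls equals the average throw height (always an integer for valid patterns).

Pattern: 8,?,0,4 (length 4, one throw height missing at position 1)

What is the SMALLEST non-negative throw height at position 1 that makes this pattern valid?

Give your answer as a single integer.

i=0: (0 + 8) mod 4 = 0
i=1: s[i]=? (unknown)
i=2: (2 + 0) mod 4 = 2
i=3: (3 + 4) mod 4 = 3
Known residues: [0, 2, 3]; need a permutation of 0..3, so missing residue r = 1
Need (1 + s) mod 4 = 1; smallest s = (1 - 1) mod 4 = 0

Answer: 0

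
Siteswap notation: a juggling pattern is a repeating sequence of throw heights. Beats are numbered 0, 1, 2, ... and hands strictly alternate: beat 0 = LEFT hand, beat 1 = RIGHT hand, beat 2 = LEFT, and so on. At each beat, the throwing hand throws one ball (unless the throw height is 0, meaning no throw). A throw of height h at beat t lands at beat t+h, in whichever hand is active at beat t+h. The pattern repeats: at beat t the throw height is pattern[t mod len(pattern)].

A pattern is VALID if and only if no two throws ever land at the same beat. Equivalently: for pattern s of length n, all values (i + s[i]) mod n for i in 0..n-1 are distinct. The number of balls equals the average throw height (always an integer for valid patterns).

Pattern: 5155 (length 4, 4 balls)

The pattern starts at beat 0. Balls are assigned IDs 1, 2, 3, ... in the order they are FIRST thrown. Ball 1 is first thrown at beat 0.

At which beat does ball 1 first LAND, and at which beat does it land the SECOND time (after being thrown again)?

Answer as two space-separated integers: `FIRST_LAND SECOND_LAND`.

Beat 0 (L): throw ball1 h=5 -> lands@5:R; in-air after throw: [b1@5:R]
Beat 1 (R): throw ball2 h=1 -> lands@2:L; in-air after throw: [b2@2:L b1@5:R]
Beat 2 (L): throw ball2 h=5 -> lands@7:R; in-air after throw: [b1@5:R b2@7:R]
Beat 3 (R): throw ball3 h=5 -> lands@8:L; in-air after throw: [b1@5:R b2@7:R b3@8:L]
Beat 4 (L): throw ball4 h=5 -> lands@9:R; in-air after throw: [b1@5:R b2@7:R b3@8:L b4@9:R]
Beat 5 (R): throw ball1 h=1 -> lands@6:L; in-air after throw: [b1@6:L b2@7:R b3@8:L b4@9:R]
Beat 6 (L): throw ball1 h=5 -> lands@11:R; in-air after throw: [b2@7:R b3@8:L b4@9:R b1@11:R]
Ball 1: thrown@0 h=5 -> first land @5; rethrown@5 h=1 -> second land @6

Answer: 5 6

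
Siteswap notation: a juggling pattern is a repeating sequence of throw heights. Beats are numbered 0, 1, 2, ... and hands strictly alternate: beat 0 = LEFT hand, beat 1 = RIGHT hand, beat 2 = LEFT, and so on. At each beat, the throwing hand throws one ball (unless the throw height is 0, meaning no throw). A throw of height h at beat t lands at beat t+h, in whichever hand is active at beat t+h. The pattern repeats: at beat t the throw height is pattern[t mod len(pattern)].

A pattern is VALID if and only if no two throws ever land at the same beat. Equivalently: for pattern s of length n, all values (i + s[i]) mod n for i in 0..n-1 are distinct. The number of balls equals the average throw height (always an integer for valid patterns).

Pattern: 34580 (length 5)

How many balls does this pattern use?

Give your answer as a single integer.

Pattern = [3, 4, 5, 8, 0], length n = 5
  position 0: throw height = 3, running sum = 3
  position 1: throw height = 4, running sum = 7
  position 2: throw height = 5, running sum = 12
  position 3: throw height = 8, running sum = 20
  position 4: throw height = 0, running sum = 20
Total sum = 20; balls = sum / n = 20 / 5 = 4

Answer: 4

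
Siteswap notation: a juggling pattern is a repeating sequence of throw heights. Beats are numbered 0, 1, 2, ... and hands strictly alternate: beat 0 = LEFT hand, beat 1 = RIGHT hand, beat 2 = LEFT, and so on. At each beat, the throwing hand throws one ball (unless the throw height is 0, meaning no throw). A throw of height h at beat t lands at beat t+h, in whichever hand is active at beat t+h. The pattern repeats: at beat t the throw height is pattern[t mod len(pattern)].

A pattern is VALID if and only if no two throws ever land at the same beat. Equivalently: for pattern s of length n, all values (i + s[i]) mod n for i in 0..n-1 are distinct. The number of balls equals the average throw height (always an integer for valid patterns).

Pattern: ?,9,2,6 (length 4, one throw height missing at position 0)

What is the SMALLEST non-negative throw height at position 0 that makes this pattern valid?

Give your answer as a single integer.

Answer: 3

Derivation:
i=0: s[i]=? (unknown)
i=1: (1 + 9) mod 4 = 2
i=2: (2 + 2) mod 4 = 0
i=3: (3 + 6) mod 4 = 1
Known residues: [0, 1, 2]; need a permutation of 0..3, so missing residue r = 3
Need (0 + s) mod 4 = 3; smallest s = (3 - 0) mod 4 = 3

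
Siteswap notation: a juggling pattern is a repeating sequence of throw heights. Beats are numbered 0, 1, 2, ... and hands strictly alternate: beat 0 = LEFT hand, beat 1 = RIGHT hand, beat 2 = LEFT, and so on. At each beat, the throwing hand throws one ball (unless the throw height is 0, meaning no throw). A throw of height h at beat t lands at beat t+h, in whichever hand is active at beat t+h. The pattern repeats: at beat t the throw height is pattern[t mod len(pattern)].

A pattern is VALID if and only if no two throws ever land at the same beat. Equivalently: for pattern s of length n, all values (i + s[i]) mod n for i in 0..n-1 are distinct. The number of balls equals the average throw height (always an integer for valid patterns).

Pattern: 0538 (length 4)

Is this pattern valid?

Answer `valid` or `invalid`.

Answer: valid

Derivation:
i=0: (i + s[i]) mod n = (0 + 0) mod 4 = 0
i=1: (i + s[i]) mod n = (1 + 5) mod 4 = 2
i=2: (i + s[i]) mod n = (2 + 3) mod 4 = 1
i=3: (i + s[i]) mod n = (3 + 8) mod 4 = 3
Residues: [0, 2, 1, 3], distinct: True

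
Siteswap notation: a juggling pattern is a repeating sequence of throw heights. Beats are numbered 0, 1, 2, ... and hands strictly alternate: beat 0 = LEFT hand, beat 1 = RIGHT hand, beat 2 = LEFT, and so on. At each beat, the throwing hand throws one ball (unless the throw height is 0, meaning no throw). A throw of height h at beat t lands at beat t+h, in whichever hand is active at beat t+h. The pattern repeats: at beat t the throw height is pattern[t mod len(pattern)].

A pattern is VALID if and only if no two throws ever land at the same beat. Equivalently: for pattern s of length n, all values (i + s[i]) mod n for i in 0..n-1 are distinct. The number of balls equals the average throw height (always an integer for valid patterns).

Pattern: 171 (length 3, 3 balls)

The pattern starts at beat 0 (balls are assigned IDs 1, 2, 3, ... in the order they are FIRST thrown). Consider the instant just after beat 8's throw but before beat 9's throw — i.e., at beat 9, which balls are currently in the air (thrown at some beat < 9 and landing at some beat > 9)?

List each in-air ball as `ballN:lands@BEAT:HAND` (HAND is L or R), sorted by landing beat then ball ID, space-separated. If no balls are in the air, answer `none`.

Answer: ball2:lands@11:R ball3:lands@14:L

Derivation:
Beat 0 (L): throw ball1 h=1 -> lands@1:R; in-air after throw: [b1@1:R]
Beat 1 (R): throw ball1 h=7 -> lands@8:L; in-air after throw: [b1@8:L]
Beat 2 (L): throw ball2 h=1 -> lands@3:R; in-air after throw: [b2@3:R b1@8:L]
Beat 3 (R): throw ball2 h=1 -> lands@4:L; in-air after throw: [b2@4:L b1@8:L]
Beat 4 (L): throw ball2 h=7 -> lands@11:R; in-air after throw: [b1@8:L b2@11:R]
Beat 5 (R): throw ball3 h=1 -> lands@6:L; in-air after throw: [b3@6:L b1@8:L b2@11:R]
Beat 6 (L): throw ball3 h=1 -> lands@7:R; in-air after throw: [b3@7:R b1@8:L b2@11:R]
Beat 7 (R): throw ball3 h=7 -> lands@14:L; in-air after throw: [b1@8:L b2@11:R b3@14:L]
Beat 8 (L): throw ball1 h=1 -> lands@9:R; in-air after throw: [b1@9:R b2@11:R b3@14:L]
Beat 9 (R): throw ball1 h=1 -> lands@10:L; in-air after throw: [b1@10:L b2@11:R b3@14:L]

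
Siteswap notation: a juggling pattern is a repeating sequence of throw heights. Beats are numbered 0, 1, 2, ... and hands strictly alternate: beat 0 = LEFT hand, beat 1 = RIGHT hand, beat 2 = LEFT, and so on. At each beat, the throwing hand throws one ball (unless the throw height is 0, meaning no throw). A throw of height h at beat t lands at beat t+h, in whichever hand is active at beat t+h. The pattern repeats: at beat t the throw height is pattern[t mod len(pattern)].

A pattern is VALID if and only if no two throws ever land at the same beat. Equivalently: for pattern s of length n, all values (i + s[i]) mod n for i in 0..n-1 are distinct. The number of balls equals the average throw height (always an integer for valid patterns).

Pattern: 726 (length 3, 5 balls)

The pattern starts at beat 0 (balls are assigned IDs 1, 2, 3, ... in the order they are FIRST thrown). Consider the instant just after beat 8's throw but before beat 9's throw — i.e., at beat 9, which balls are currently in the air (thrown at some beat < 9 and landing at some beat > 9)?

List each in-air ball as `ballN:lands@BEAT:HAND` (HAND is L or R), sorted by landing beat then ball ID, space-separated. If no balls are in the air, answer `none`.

Answer: ball2:lands@10:L ball5:lands@11:R ball4:lands@13:R ball3:lands@14:L

Derivation:
Beat 0 (L): throw ball1 h=7 -> lands@7:R; in-air after throw: [b1@7:R]
Beat 1 (R): throw ball2 h=2 -> lands@3:R; in-air after throw: [b2@3:R b1@7:R]
Beat 2 (L): throw ball3 h=6 -> lands@8:L; in-air after throw: [b2@3:R b1@7:R b3@8:L]
Beat 3 (R): throw ball2 h=7 -> lands@10:L; in-air after throw: [b1@7:R b3@8:L b2@10:L]
Beat 4 (L): throw ball4 h=2 -> lands@6:L; in-air after throw: [b4@6:L b1@7:R b3@8:L b2@10:L]
Beat 5 (R): throw ball5 h=6 -> lands@11:R; in-air after throw: [b4@6:L b1@7:R b3@8:L b2@10:L b5@11:R]
Beat 6 (L): throw ball4 h=7 -> lands@13:R; in-air after throw: [b1@7:R b3@8:L b2@10:L b5@11:R b4@13:R]
Beat 7 (R): throw ball1 h=2 -> lands@9:R; in-air after throw: [b3@8:L b1@9:R b2@10:L b5@11:R b4@13:R]
Beat 8 (L): throw ball3 h=6 -> lands@14:L; in-air after throw: [b1@9:R b2@10:L b5@11:R b4@13:R b3@14:L]
Beat 9 (R): throw ball1 h=7 -> lands@16:L; in-air after throw: [b2@10:L b5@11:R b4@13:R b3@14:L b1@16:L]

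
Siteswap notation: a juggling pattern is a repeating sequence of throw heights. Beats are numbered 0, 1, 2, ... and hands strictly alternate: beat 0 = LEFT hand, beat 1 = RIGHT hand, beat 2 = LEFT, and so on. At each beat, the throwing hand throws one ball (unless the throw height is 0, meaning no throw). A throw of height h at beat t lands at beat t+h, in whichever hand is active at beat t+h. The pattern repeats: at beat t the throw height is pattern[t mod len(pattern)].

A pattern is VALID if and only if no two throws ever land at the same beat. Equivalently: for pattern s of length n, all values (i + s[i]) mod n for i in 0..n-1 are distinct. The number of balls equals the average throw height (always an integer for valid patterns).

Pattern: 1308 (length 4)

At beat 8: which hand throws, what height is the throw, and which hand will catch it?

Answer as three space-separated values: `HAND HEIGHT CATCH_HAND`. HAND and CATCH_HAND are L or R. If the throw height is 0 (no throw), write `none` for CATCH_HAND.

Answer: L 1 R

Derivation:
Beat 8: 8 mod 2 = 0, so hand = L
Throw height = pattern[8 mod 4] = pattern[0] = 1
Lands at beat 8+1=9, 9 mod 2 = 1, so catch hand = R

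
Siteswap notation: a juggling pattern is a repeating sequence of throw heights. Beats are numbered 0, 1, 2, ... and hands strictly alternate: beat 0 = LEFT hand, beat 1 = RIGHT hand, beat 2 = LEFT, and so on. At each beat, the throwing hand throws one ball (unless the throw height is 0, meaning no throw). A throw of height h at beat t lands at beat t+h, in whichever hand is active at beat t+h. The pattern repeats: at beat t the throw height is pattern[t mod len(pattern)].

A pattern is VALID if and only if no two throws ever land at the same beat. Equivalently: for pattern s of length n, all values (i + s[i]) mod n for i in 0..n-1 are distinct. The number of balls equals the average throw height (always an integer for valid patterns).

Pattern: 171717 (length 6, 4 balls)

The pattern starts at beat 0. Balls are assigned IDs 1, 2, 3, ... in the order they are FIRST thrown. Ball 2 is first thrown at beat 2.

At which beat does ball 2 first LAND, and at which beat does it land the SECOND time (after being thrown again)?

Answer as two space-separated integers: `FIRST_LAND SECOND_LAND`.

Answer: 3 10

Derivation:
Beat 0 (L): throw ball1 h=1 -> lands@1:R; in-air after throw: [b1@1:R]
Beat 1 (R): throw ball1 h=7 -> lands@8:L; in-air after throw: [b1@8:L]
Beat 2 (L): throw ball2 h=1 -> lands@3:R; in-air after throw: [b2@3:R b1@8:L]
Beat 3 (R): throw ball2 h=7 -> lands@10:L; in-air after throw: [b1@8:L b2@10:L]
Beat 4 (L): throw ball3 h=1 -> lands@5:R; in-air after throw: [b3@5:R b1@8:L b2@10:L]
Beat 5 (R): throw ball3 h=7 -> lands@12:L; in-air after throw: [b1@8:L b2@10:L b3@12:L]
Beat 6 (L): throw ball4 h=1 -> lands@7:R; in-air after throw: [b4@7:R b1@8:L b2@10:L b3@12:L]
Beat 7 (R): throw ball4 h=7 -> lands@14:L; in-air after throw: [b1@8:L b2@10:L b3@12:L b4@14:L]
Beat 8 (L): throw ball1 h=1 -> lands@9:R; in-air after throw: [b1@9:R b2@10:L b3@12:L b4@14:L]
Beat 9 (R): throw ball1 h=7 -> lands@16:L; in-air after throw: [b2@10:L b3@12:L b4@14:L b1@16:L]
Beat 10 (L): throw ball2 h=1 -> lands@11:R; in-air after throw: [b2@11:R b3@12:L b4@14:L b1@16:L]
Ball 2: thrown@2 h=1 -> first land @3; rethrown@3 h=7 -> second land @10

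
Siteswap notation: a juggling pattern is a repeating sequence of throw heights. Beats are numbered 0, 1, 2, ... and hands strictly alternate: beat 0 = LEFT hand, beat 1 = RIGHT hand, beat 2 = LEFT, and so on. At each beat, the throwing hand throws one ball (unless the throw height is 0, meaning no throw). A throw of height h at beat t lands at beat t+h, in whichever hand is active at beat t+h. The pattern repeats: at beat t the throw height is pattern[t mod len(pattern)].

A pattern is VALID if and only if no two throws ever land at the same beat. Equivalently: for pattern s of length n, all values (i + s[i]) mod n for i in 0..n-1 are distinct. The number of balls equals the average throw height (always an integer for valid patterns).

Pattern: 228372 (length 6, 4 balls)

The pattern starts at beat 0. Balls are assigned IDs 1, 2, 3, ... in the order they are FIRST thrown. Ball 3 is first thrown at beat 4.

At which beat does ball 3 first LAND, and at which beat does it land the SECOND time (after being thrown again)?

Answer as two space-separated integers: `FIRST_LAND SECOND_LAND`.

Beat 0 (L): throw ball1 h=2 -> lands@2:L; in-air after throw: [b1@2:L]
Beat 1 (R): throw ball2 h=2 -> lands@3:R; in-air after throw: [b1@2:L b2@3:R]
Beat 2 (L): throw ball1 h=8 -> lands@10:L; in-air after throw: [b2@3:R b1@10:L]
Beat 3 (R): throw ball2 h=3 -> lands@6:L; in-air after throw: [b2@6:L b1@10:L]
Beat 4 (L): throw ball3 h=7 -> lands@11:R; in-air after throw: [b2@6:L b1@10:L b3@11:R]
Beat 5 (R): throw ball4 h=2 -> lands@7:R; in-air after throw: [b2@6:L b4@7:R b1@10:L b3@11:R]
Beat 6 (L): throw ball2 h=2 -> lands@8:L; in-air after throw: [b4@7:R b2@8:L b1@10:L b3@11:R]
Beat 7 (R): throw ball4 h=2 -> lands@9:R; in-air after throw: [b2@8:L b4@9:R b1@10:L b3@11:R]
Beat 8 (L): throw ball2 h=8 -> lands@16:L; in-air after throw: [b4@9:R b1@10:L b3@11:R b2@16:L]
Beat 9 (R): throw ball4 h=3 -> lands@12:L; in-air after throw: [b1@10:L b3@11:R b4@12:L b2@16:L]
Beat 10 (L): throw ball1 h=7 -> lands@17:R; in-air after throw: [b3@11:R b4@12:L b2@16:L b1@17:R]
Beat 11 (R): throw ball3 h=2 -> lands@13:R; in-air after throw: [b4@12:L b3@13:R b2@16:L b1@17:R]
Beat 12 (L): throw ball4 h=2 -> lands@14:L; in-air after throw: [b3@13:R b4@14:L b2@16:L b1@17:R]
Beat 13 (R): throw ball3 h=2 -> lands@15:R; in-air after throw: [b4@14:L b3@15:R b2@16:L b1@17:R]
Ball 3: thrown@4 h=7 -> first land @11; rethrown@11 h=2 -> second land @13

Answer: 11 13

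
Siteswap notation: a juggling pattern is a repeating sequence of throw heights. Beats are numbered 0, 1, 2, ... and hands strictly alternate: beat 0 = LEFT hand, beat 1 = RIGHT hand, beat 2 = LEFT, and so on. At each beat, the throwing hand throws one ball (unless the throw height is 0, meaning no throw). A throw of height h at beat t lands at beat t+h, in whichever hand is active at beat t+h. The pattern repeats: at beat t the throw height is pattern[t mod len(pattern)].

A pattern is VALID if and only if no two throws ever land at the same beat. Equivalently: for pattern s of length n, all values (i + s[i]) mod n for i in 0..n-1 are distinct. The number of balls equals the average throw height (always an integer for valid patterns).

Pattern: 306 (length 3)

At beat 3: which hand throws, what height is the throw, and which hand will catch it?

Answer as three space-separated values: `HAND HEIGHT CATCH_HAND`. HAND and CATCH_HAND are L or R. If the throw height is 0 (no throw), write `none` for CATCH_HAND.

Beat 3: 3 mod 2 = 1, so hand = R
Throw height = pattern[3 mod 3] = pattern[0] = 3
Lands at beat 3+3=6, 6 mod 2 = 0, so catch hand = L

Answer: R 3 L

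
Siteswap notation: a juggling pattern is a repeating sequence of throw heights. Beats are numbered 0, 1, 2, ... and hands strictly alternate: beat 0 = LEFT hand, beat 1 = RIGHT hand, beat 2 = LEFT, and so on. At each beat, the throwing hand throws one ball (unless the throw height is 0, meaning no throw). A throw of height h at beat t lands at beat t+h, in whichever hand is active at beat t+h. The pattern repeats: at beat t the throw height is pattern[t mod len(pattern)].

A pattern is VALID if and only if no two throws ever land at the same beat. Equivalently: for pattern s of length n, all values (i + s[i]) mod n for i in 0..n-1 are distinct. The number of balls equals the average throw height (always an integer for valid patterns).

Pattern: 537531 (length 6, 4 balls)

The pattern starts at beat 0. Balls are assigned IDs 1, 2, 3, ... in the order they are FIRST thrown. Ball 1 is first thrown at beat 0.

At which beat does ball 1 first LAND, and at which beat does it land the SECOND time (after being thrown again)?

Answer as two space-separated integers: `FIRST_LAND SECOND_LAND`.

Answer: 5 6

Derivation:
Beat 0 (L): throw ball1 h=5 -> lands@5:R; in-air after throw: [b1@5:R]
Beat 1 (R): throw ball2 h=3 -> lands@4:L; in-air after throw: [b2@4:L b1@5:R]
Beat 2 (L): throw ball3 h=7 -> lands@9:R; in-air after throw: [b2@4:L b1@5:R b3@9:R]
Beat 3 (R): throw ball4 h=5 -> lands@8:L; in-air after throw: [b2@4:L b1@5:R b4@8:L b3@9:R]
Beat 4 (L): throw ball2 h=3 -> lands@7:R; in-air after throw: [b1@5:R b2@7:R b4@8:L b3@9:R]
Beat 5 (R): throw ball1 h=1 -> lands@6:L; in-air after throw: [b1@6:L b2@7:R b4@8:L b3@9:R]
Beat 6 (L): throw ball1 h=5 -> lands@11:R; in-air after throw: [b2@7:R b4@8:L b3@9:R b1@11:R]
Ball 1: thrown@0 h=5 -> first land @5; rethrown@5 h=1 -> second land @6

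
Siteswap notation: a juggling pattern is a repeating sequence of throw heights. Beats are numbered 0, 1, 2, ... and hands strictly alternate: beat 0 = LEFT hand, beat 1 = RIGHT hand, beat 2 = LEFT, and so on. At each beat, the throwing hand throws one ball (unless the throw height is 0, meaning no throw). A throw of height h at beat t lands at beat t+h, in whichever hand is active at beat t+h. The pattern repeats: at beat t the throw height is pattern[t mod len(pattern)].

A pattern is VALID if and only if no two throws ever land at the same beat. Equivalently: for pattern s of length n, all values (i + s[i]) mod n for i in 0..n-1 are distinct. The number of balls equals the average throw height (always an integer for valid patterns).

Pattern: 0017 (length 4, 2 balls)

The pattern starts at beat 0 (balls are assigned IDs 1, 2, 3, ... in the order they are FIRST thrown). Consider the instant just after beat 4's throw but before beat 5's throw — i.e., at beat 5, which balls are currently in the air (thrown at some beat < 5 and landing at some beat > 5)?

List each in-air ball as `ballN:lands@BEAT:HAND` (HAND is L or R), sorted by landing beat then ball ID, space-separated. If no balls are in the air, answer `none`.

Beat 2 (L): throw ball1 h=1 -> lands@3:R; in-air after throw: [b1@3:R]
Beat 3 (R): throw ball1 h=7 -> lands@10:L; in-air after throw: [b1@10:L]

Answer: ball1:lands@10:L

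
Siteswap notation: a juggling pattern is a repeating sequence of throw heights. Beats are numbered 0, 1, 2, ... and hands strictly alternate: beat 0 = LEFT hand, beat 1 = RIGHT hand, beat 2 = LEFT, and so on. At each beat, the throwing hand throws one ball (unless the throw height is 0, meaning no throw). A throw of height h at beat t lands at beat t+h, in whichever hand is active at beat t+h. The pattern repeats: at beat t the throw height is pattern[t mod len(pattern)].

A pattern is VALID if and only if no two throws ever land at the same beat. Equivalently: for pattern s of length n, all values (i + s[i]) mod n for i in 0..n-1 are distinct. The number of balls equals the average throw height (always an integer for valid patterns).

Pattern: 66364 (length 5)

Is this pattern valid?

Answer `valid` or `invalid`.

Answer: valid

Derivation:
i=0: (i + s[i]) mod n = (0 + 6) mod 5 = 1
i=1: (i + s[i]) mod n = (1 + 6) mod 5 = 2
i=2: (i + s[i]) mod n = (2 + 3) mod 5 = 0
i=3: (i + s[i]) mod n = (3 + 6) mod 5 = 4
i=4: (i + s[i]) mod n = (4 + 4) mod 5 = 3
Residues: [1, 2, 0, 4, 3], distinct: True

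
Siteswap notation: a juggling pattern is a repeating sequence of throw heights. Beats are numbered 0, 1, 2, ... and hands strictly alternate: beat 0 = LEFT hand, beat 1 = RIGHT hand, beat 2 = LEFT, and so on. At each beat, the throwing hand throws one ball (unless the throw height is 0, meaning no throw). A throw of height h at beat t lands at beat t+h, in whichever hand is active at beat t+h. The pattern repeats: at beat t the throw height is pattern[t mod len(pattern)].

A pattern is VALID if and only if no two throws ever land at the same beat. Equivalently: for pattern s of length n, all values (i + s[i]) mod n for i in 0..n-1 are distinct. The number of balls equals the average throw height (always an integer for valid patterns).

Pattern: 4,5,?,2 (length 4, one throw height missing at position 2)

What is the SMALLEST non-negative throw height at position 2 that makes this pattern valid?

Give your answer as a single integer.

i=0: (0 + 4) mod 4 = 0
i=1: (1 + 5) mod 4 = 2
i=2: s[i]=? (unknown)
i=3: (3 + 2) mod 4 = 1
Known residues: [0, 1, 2]; need a permutation of 0..3, so missing residue r = 3
Need (2 + s) mod 4 = 3; smallest s = (3 - 2) mod 4 = 1

Answer: 1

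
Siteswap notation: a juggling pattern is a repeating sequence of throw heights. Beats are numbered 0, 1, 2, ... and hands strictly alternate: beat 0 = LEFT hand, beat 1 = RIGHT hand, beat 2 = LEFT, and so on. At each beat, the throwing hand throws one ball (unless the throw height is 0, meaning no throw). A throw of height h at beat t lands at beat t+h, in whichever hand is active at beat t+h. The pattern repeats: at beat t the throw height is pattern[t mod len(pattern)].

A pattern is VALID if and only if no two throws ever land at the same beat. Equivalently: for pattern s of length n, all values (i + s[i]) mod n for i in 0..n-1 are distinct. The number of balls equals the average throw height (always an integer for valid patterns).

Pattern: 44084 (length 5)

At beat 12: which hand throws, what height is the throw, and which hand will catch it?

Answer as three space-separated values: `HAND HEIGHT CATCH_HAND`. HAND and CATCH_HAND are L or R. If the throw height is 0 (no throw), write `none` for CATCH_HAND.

Answer: L 0 none

Derivation:
Beat 12: 12 mod 2 = 0, so hand = L
Throw height = pattern[12 mod 5] = pattern[2] = 0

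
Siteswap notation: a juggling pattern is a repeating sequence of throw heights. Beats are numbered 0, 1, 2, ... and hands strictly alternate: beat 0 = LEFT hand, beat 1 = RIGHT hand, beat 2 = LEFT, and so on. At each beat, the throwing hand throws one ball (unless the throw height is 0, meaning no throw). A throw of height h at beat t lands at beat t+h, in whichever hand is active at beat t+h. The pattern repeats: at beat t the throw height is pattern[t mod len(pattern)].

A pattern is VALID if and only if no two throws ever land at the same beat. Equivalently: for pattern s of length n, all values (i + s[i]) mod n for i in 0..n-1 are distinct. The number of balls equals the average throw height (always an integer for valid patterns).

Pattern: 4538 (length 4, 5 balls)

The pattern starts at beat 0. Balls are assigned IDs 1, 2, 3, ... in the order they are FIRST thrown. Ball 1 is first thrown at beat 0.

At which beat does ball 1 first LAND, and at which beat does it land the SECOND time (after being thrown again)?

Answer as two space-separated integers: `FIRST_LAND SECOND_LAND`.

Beat 0 (L): throw ball1 h=4 -> lands@4:L; in-air after throw: [b1@4:L]
Beat 1 (R): throw ball2 h=5 -> lands@6:L; in-air after throw: [b1@4:L b2@6:L]
Beat 2 (L): throw ball3 h=3 -> lands@5:R; in-air after throw: [b1@4:L b3@5:R b2@6:L]
Beat 3 (R): throw ball4 h=8 -> lands@11:R; in-air after throw: [b1@4:L b3@5:R b2@6:L b4@11:R]
Beat 4 (L): throw ball1 h=4 -> lands@8:L; in-air after throw: [b3@5:R b2@6:L b1@8:L b4@11:R]
Beat 5 (R): throw ball3 h=5 -> lands@10:L; in-air after throw: [b2@6:L b1@8:L b3@10:L b4@11:R]
Beat 6 (L): throw ball2 h=3 -> lands@9:R; in-air after throw: [b1@8:L b2@9:R b3@10:L b4@11:R]
Beat 7 (R): throw ball5 h=8 -> lands@15:R; in-air after throw: [b1@8:L b2@9:R b3@10:L b4@11:R b5@15:R]
Beat 8 (L): throw ball1 h=4 -> lands@12:L; in-air after throw: [b2@9:R b3@10:L b4@11:R b1@12:L b5@15:R]
Ball 1: thrown@0 h=4 -> first land @4; rethrown@4 h=4 -> second land @8

Answer: 4 8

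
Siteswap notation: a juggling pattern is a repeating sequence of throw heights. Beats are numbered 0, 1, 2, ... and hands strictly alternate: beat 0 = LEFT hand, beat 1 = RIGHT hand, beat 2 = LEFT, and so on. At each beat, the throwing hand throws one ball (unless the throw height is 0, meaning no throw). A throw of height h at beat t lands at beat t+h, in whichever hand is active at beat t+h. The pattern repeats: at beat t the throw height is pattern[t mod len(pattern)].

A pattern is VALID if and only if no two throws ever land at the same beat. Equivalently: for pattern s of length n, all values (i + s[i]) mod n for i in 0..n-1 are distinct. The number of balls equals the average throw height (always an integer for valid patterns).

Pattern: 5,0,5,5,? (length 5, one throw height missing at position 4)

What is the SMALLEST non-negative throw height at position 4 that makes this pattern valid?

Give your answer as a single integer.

i=0: (0 + 5) mod 5 = 0
i=1: (1 + 0) mod 5 = 1
i=2: (2 + 5) mod 5 = 2
i=3: (3 + 5) mod 5 = 3
i=4: s[i]=? (unknown)
Known residues: [0, 1, 2, 3]; need a permutation of 0..4, so missing residue r = 4
Need (4 + s) mod 5 = 4; smallest s = (4 - 4) mod 5 = 0

Answer: 0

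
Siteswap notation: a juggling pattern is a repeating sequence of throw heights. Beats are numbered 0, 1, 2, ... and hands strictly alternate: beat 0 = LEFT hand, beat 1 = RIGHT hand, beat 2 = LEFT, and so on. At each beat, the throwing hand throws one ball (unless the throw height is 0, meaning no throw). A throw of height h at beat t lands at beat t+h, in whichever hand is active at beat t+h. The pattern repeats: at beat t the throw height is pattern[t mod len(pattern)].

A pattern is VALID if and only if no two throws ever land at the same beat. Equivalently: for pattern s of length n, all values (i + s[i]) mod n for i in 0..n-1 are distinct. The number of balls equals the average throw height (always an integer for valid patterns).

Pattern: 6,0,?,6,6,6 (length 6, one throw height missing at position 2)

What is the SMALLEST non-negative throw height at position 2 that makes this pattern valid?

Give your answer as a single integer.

Answer: 0

Derivation:
i=0: (0 + 6) mod 6 = 0
i=1: (1 + 0) mod 6 = 1
i=2: s[i]=? (unknown)
i=3: (3 + 6) mod 6 = 3
i=4: (4 + 6) mod 6 = 4
i=5: (5 + 6) mod 6 = 5
Known residues: [0, 1, 3, 4, 5]; need a permutation of 0..5, so missing residue r = 2
Need (2 + s) mod 6 = 2; smallest s = (2 - 2) mod 6 = 0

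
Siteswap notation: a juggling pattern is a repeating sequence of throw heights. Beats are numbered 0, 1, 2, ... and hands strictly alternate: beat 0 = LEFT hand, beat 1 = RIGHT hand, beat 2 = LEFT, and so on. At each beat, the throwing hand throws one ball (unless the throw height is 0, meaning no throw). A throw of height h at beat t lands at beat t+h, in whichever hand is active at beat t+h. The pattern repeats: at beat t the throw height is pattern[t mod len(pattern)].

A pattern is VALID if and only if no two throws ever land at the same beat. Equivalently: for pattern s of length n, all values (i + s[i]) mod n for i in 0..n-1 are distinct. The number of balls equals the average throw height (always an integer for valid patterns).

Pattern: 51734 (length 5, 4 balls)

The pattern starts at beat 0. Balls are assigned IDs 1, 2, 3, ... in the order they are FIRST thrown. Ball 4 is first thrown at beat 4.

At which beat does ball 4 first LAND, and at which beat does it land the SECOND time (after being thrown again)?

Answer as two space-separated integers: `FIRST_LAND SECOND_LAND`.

Beat 0 (L): throw ball1 h=5 -> lands@5:R; in-air after throw: [b1@5:R]
Beat 1 (R): throw ball2 h=1 -> lands@2:L; in-air after throw: [b2@2:L b1@5:R]
Beat 2 (L): throw ball2 h=7 -> lands@9:R; in-air after throw: [b1@5:R b2@9:R]
Beat 3 (R): throw ball3 h=3 -> lands@6:L; in-air after throw: [b1@5:R b3@6:L b2@9:R]
Beat 4 (L): throw ball4 h=4 -> lands@8:L; in-air after throw: [b1@5:R b3@6:L b4@8:L b2@9:R]
Beat 5 (R): throw ball1 h=5 -> lands@10:L; in-air after throw: [b3@6:L b4@8:L b2@9:R b1@10:L]
Beat 6 (L): throw ball3 h=1 -> lands@7:R; in-air after throw: [b3@7:R b4@8:L b2@9:R b1@10:L]
Beat 7 (R): throw ball3 h=7 -> lands@14:L; in-air after throw: [b4@8:L b2@9:R b1@10:L b3@14:L]
Beat 8 (L): throw ball4 h=3 -> lands@11:R; in-air after throw: [b2@9:R b1@10:L b4@11:R b3@14:L]
Beat 9 (R): throw ball2 h=4 -> lands@13:R; in-air after throw: [b1@10:L b4@11:R b2@13:R b3@14:L]
Beat 10 (L): throw ball1 h=5 -> lands@15:R; in-air after throw: [b4@11:R b2@13:R b3@14:L b1@15:R]
Beat 11 (R): throw ball4 h=1 -> lands@12:L; in-air after throw: [b4@12:L b2@13:R b3@14:L b1@15:R]
Ball 4: thrown@4 h=4 -> first land @8; rethrown@8 h=3 -> second land @11

Answer: 8 11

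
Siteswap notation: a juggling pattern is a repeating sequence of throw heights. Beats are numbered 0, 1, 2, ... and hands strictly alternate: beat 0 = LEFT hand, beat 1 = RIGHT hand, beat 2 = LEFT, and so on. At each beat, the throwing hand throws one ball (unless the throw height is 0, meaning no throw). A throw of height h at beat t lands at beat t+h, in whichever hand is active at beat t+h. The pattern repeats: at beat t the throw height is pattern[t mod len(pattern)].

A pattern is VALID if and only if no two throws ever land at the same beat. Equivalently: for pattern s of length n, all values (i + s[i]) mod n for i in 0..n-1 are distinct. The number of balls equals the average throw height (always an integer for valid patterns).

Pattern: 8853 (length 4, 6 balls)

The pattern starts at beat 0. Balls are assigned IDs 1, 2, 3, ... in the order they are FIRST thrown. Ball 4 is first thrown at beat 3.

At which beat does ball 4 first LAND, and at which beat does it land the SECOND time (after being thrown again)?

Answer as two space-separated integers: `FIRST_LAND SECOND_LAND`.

Beat 0 (L): throw ball1 h=8 -> lands@8:L; in-air after throw: [b1@8:L]
Beat 1 (R): throw ball2 h=8 -> lands@9:R; in-air after throw: [b1@8:L b2@9:R]
Beat 2 (L): throw ball3 h=5 -> lands@7:R; in-air after throw: [b3@7:R b1@8:L b2@9:R]
Beat 3 (R): throw ball4 h=3 -> lands@6:L; in-air after throw: [b4@6:L b3@7:R b1@8:L b2@9:R]
Beat 4 (L): throw ball5 h=8 -> lands@12:L; in-air after throw: [b4@6:L b3@7:R b1@8:L b2@9:R b5@12:L]
Beat 5 (R): throw ball6 h=8 -> lands@13:R; in-air after throw: [b4@6:L b3@7:R b1@8:L b2@9:R b5@12:L b6@13:R]
Beat 6 (L): throw ball4 h=5 -> lands@11:R; in-air after throw: [b3@7:R b1@8:L b2@9:R b4@11:R b5@12:L b6@13:R]
Beat 7 (R): throw ball3 h=3 -> lands@10:L; in-air after throw: [b1@8:L b2@9:R b3@10:L b4@11:R b5@12:L b6@13:R]
Beat 8 (L): throw ball1 h=8 -> lands@16:L; in-air after throw: [b2@9:R b3@10:L b4@11:R b5@12:L b6@13:R b1@16:L]
Beat 9 (R): throw ball2 h=8 -> lands@17:R; in-air after throw: [b3@10:L b4@11:R b5@12:L b6@13:R b1@16:L b2@17:R]
Beat 10 (L): throw ball3 h=5 -> lands@15:R; in-air after throw: [b4@11:R b5@12:L b6@13:R b3@15:R b1@16:L b2@17:R]
Beat 11 (R): throw ball4 h=3 -> lands@14:L; in-air after throw: [b5@12:L b6@13:R b4@14:L b3@15:R b1@16:L b2@17:R]
Ball 4: thrown@3 h=3 -> first land @6; rethrown@6 h=5 -> second land @11

Answer: 6 11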